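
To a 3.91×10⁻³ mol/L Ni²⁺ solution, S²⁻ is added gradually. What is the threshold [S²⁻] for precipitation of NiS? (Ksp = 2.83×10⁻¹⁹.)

Precipitation begins when Q = Ksp.
NiS(s) ⇌ Ni²⁺(aq) + S²⁻(aq)
Ksp = [Ni²⁺][S²⁻] = [S²⁻](3.91×10⁻³)
[S²⁻] = 2.83×10⁻¹⁹ / (3.91×10⁻³) = 7.24×10⁻¹⁷
[S²⁻] = 7.24×10⁻¹⁷ mol/L

7.24×10⁻¹⁷ M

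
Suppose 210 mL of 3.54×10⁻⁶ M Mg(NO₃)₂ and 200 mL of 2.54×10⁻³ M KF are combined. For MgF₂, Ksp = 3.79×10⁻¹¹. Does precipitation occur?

Total volume after mixing = 210 + 200 = 410 mL.
[Mg²⁺] = (3.54×10⁻⁶)(210)/410 = 1.81×10⁻⁶ M
[F⁻] = (2.54×10⁻³)(200)/410 = 1.24×10⁻³ M
Q = [Mg²⁺][F⁻]^2 = 2.78×10⁻¹²
Q = 2.78×10⁻¹² < Ksp = 3.79×10⁻¹¹, so the solution is unsaturated and no precipitate forms.

No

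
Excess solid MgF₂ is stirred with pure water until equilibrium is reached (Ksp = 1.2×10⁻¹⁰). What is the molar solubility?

3.1×10⁻⁴ M

MgF₂(s) ⇌ Mg²⁺(aq) + 2 F⁻(aq)
Let s be the molar solubility. Then [Mg²⁺] = s and [F⁻] = 2s.
Ksp = [Mg²⁺][F⁻]^2 = s · (2s)^2 = 4s^3
4s^3 = 1.2×10⁻¹⁰  ⇒  s^3 = 3.0×10⁻¹¹
Taking the 3rd root, s = 3.1×10⁻⁴ mol/L.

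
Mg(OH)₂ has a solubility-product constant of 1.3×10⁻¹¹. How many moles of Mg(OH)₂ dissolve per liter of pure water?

1.5×10⁻⁴ M

Mg(OH)₂(s) ⇌ Mg²⁺(aq) + 2 OH⁻(aq)
If s mol/L of Mg(OH)₂ dissolves, [Mg²⁺] = s and [OH⁻] = 2s.
Ksp = [Mg²⁺][OH⁻]^2 = s · (2s)^2 = 4s^3
4s^3 = 1.3×10⁻¹¹  ⇒  s^3 = 3.3×10⁻¹²
Taking the 3rd root, s = 1.5×10⁻⁴ M.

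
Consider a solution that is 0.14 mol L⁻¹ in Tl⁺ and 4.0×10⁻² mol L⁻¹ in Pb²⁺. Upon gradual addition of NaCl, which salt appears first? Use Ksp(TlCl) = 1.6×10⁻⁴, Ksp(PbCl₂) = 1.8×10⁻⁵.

TlCl

Precipitation begins when Q = Ksp.
For TlCl: [Cl⁻] = (Ksp/[Tl⁺]) = 1.1×10⁻³ mol L⁻¹
For PbCl₂: [Cl⁻] = (Ksp/[Pb²⁺])^(1/2) = 2.1×10⁻² mol L⁻¹
Since TlCl needs less Cl⁻ to reach saturation, it precipitates first.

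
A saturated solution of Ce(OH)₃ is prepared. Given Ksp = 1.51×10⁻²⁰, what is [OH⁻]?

1.46×10⁻⁵ M

Ce(OH)₃(s) ⇌ Ce³⁺(aq) + 3 OH⁻(aq)
If s mol/L of Ce(OH)₃ dissolves, [Ce³⁺] = s and [OH⁻] = 3s.
Ksp = [Ce³⁺][OH⁻]^3 = s · (3s)^3 = 27s^4 = 1.51×10⁻²⁰
s = 4.86×10⁻⁶ mol/L
[OH⁻] = 3s = 1.46×10⁻⁵ mol/L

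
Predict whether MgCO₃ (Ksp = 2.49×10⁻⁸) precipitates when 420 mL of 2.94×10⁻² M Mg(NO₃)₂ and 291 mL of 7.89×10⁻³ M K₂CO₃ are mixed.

Yes

After mixing, V = 420 mL + 291 mL = 711 mL.
[Mg²⁺] = (2.94×10⁻²)(420)/711 = 1.74×10⁻² M
[CO₃²⁻] = (7.89×10⁻³)(291)/711 = 3.23×10⁻³ M
Q = [Mg²⁺][CO₃²⁻] = 5.61×10⁻⁵
Because Q > Ksp (5.61×10⁻⁵ vs 2.49×10⁻⁸), a precipitate of MgCO₃ forms.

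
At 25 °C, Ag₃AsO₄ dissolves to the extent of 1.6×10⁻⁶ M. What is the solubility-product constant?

Ksp = 1.8×10⁻²²

Ag₃AsO₄(s) ⇌ 3 Ag⁺(aq) + AsO₄³⁻(aq)
Let s be the molar solubility. Then [Ag⁺] = 3s and [AsO₄³⁻] = s.
Ksp = [Ag⁺]^3[AsO₄³⁻] = (3s)^3 · s = 27s^4
Ksp = 27 × (1.6×10⁻⁶)^4 = 1.8×10⁻²²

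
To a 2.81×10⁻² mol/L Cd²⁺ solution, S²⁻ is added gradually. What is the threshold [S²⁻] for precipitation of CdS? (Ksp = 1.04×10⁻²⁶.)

Each salt precipitates once Q = Ksp for that salt.
CdS(s) ⇌ Cd²⁺(aq) + S²⁻(aq)
Ksp = [Cd²⁺][S²⁻] = [S²⁻](2.81×10⁻²)
[S²⁻] = 1.04×10⁻²⁶ / (2.81×10⁻²) = 3.70×10⁻²⁵
[S²⁻] = 3.70×10⁻²⁵ mol/L

3.70×10⁻²⁵ M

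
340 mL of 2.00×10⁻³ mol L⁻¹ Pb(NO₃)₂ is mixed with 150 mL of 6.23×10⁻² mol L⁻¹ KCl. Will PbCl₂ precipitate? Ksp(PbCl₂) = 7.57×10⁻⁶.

After mixing, V = 340 mL + 150 mL = 490 mL.
[Pb²⁺] = (2.00×10⁻³)(340)/490 = 1.39×10⁻³ mol L⁻¹
[Cl⁻] = (6.23×10⁻²)(150)/490 = 1.91×10⁻² mol L⁻¹
Q = [Pb²⁺][Cl⁻]^2 = 5.05×10⁻⁷
Q = 5.05×10⁻⁷ < Ksp = 7.57×10⁻⁶, so the solution is unsaturated and no precipitate forms.

No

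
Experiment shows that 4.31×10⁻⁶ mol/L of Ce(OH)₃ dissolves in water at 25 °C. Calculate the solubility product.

Ce(OH)₃(s) ⇌ Ce³⁺(aq) + 3 OH⁻(aq)
For each mole of Ce(OH)₃ that dissolves per liter, [Ce³⁺] = s and [OH⁻] = 3s; let s denote this solubility.
Ksp = [Ce³⁺][OH⁻]^3 = s · (3s)^3 = 27s^4
Ksp = 27 × (4.31×10⁻⁶)^4 = 9.32×10⁻²¹

Ksp = 9.32×10⁻²¹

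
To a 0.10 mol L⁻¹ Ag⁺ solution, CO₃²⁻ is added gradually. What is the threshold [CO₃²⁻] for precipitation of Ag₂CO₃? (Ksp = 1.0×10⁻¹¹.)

Precipitation begins when Q = Ksp.
Ag₂CO₃(s) ⇌ 2 Ag⁺(aq) + CO₃²⁻(aq)
Ksp = [Ag⁺]^2[CO₃²⁻] = [CO₃²⁻](0.10)^2
[CO₃²⁻] = 1.0×10⁻¹¹ / (0.10)^2 = 1.0×10⁻⁹
[CO₃²⁻] = 1.0×10⁻⁹ mol L⁻¹

1.0×10⁻⁹ M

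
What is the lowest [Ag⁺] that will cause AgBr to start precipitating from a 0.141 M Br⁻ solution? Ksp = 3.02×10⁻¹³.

2.14×10⁻¹² M

Each salt precipitates once Q = Ksp for that salt.
AgBr(s) ⇌ Ag⁺(aq) + Br⁻(aq)
Ksp = [Ag⁺][Br⁻] = [Ag⁺](0.141)
[Ag⁺] = 3.02×10⁻¹³ / (0.141) = 2.14×10⁻¹²
[Ag⁺] = 2.14×10⁻¹² M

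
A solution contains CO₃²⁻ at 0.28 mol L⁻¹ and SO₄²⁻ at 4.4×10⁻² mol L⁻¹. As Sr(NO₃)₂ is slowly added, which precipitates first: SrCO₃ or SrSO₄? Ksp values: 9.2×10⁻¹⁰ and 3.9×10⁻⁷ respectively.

Precipitation begins when Q = Ksp.
For SrCO₃: [Sr²⁺] = (Ksp/[CO₃²⁻]) = 3.3×10⁻⁹ mol L⁻¹
For SrSO₄: [Sr²⁺] = (Ksp/[SO₄²⁻]) = 8.9×10⁻⁶ mol L⁻¹
The smaller threshold [Sr²⁺] is reached first, so SrCO₃ precipitates first.

SrCO₃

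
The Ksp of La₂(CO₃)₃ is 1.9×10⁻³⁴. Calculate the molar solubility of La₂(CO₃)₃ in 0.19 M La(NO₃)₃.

5.8×10⁻¹² M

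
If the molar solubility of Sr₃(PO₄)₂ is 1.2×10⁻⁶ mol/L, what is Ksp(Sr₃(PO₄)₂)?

Sr₃(PO₄)₂(s) ⇌ 3 Sr²⁺(aq) + 2 PO₄³⁻(aq)
Let s be the molar solubility. Then [Sr²⁺] = 3s and [PO₄³⁻] = 2s.
Ksp = [Sr²⁺]^3[PO₄³⁻]^2 = (3s)^3 · (2s)^2 = 108s^5
Ksp = 108 × (1.2×10⁻⁶)^5 = 2.7×10⁻²⁸

Ksp = 2.7×10⁻²⁸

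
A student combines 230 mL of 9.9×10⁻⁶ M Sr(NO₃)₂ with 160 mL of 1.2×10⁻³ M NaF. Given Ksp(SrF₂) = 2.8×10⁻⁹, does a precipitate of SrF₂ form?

No

After mixing, V = 230 mL + 160 mL = 390 mL.
[Sr²⁺] = (9.9×10⁻⁶)(230)/390 = 5.8×10⁻⁶ M
[F⁻] = (1.2×10⁻³)(160)/390 = 4.9×10⁻⁴ M
Q = [Sr²⁺][F⁻]^2 = 1.4×10⁻¹²
Q < Ksp (1.4×10⁻¹² vs 2.8×10⁻⁹); the solution remains unsaturated and no precipitate forms.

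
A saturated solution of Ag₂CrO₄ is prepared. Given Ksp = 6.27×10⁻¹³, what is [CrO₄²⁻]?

Ag₂CrO₄(s) ⇌ 2 Ag⁺(aq) + CrO₄²⁻(aq)
Call the molar solubility s, so that [Ag⁺] = 2s and [CrO₄²⁻] = s.
Ksp = [Ag⁺]^2[CrO₄²⁻] = (2s)^2 · s = 4s^3 = 6.27×10⁻¹³
s = 5.39×10⁻⁵ M
[CrO₄²⁻] = s = 5.39×10⁻⁵ M

5.39×10⁻⁵ M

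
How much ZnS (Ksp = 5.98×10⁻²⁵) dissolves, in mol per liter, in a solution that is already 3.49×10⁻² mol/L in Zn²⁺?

1.71×10⁻²³ M

ZnS(s) ⇌ Zn²⁺(aq) + S²⁻(aq)
With Zn²⁺ already at 3.49×10⁻² mol/L and s small, take [Zn²⁺] ≈ 3.49×10⁻² mol/L and [S²⁻] = s.
Ksp = [Zn²⁺][S²⁻] = (3.49×10⁻²)s
s = 5.98×10⁻²⁵ / (3.49×10⁻²) = 1.71×10⁻²³
s = 1.71×10⁻²³ mol/L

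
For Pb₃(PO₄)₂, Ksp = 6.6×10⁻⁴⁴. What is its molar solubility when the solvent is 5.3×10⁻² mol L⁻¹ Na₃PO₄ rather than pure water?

Pb₃(PO₄)₂(s) ⇌ 3 Pb²⁺(aq) + 2 PO₄³⁻(aq)
Let s be the solubility of Pb₃(PO₄)₂ here. The common ion gives [PO₄³⁻] ≈ 5.3×10⁻² mol L⁻¹, and [Pb²⁺] = 3s.
Ksp = [Pb²⁺]^3[PO₄³⁻]^2 = (3s)^3(5.3×10⁻²)^2
(3s)^3 = 6.6×10⁻⁴⁴ / (5.3×10⁻²)^2 = 2.3×10⁻⁴¹
s = 9.5×10⁻¹⁵ mol L⁻¹

9.5×10⁻¹⁵ M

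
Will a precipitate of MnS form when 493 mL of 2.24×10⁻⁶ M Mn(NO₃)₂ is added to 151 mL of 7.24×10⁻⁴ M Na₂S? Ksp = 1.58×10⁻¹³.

The combined volume is 644 mL.
[Mn²⁺] = (2.24×10⁻⁶)(493)/644 = 1.71×10⁻⁶ M
[S²⁻] = (7.24×10⁻⁴)(151)/644 = 1.70×10⁻⁴ M
Q = [Mn²⁺][S²⁻] = 2.91×10⁻¹⁰
Q = 2.91×10⁻¹⁰ > Ksp = 1.58×10⁻¹³, so the solution is supersaturated and MnS precipitates.

Yes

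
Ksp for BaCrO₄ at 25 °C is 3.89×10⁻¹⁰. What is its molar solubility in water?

BaCrO₄(s) ⇌ Ba²⁺(aq) + CrO₄²⁻(aq)
For each mole of BaCrO₄ that dissolves per liter, [Ba²⁺] = s and [CrO₄²⁻] = s; let s denote this solubility.
Ksp = [Ba²⁺][CrO₄²⁻] = s · s = s^2
s^2 = 3.89×10⁻¹⁰
Taking the 2nd root, s = 1.97×10⁻⁵ mol L⁻¹.

1.97×10⁻⁵ M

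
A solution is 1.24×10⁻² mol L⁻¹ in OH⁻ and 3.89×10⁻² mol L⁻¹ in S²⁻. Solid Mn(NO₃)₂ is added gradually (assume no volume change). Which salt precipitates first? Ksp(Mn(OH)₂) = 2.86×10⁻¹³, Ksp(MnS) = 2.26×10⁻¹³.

Each salt precipitates once Q = Ksp for that salt.
For Mn(OH)₂: [Mn²⁺] = (Ksp/[OH⁻]^2) = 1.86×10⁻⁹ mol L⁻¹
For MnS: [Mn²⁺] = (Ksp/[S²⁻]) = 5.81×10⁻¹² mol L⁻¹
MnS requires the lower [Mn²⁺], so it precipitates first.

MnS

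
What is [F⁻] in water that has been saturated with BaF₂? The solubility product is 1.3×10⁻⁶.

BaF₂(s) ⇌ Ba²⁺(aq) + 2 F⁻(aq)
Call the molar solubility s, so that [Ba²⁺] = s and [F⁻] = 2s.
Ksp = [Ba²⁺][F⁻]^2 = s · (2s)^2 = 4s^3 = 1.3×10⁻⁶
s = 6.9×10⁻³ mol L⁻¹
[F⁻] = 2s = 1.4×10⁻² mol L⁻¹

1.4×10⁻² M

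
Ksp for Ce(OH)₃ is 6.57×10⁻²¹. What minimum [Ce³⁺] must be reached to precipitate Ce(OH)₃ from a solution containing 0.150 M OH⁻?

Precipitation of each salt begins when its ion product equals Ksp.
Ce(OH)₃(s) ⇌ Ce³⁺(aq) + 3 OH⁻(aq)
Ksp = [Ce³⁺][OH⁻]^3 = [Ce³⁺](0.150)^3
[Ce³⁺] = 6.57×10⁻²¹ / (0.150)^3 = 1.95×10⁻¹⁸
[Ce³⁺] = 1.95×10⁻¹⁸ M

1.95×10⁻¹⁸ M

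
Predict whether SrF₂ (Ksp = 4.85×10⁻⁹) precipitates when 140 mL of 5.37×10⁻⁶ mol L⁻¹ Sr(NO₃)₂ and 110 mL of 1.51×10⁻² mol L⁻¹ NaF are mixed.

No

The combined volume is 250 mL.
[Sr²⁺] = (5.37×10⁻⁶)(140)/250 = 3.01×10⁻⁶ mol L⁻¹
[F⁻] = (1.51×10⁻²)(110)/250 = 6.64×10⁻³ mol L⁻¹
Q = [Sr²⁺][F⁻]^2 = 1.33×10⁻¹⁰
Since Q (1.33×10⁻¹⁰) is less than Ksp (4.85×10⁻⁹), no SrF₂ precipitates.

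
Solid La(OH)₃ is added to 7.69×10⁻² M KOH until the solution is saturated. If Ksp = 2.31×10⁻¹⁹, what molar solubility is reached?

5.08×10⁻¹⁶ M

La(OH)₃(s) ⇌ La³⁺(aq) + 3 OH⁻(aq)
With OH⁻ already at 7.69×10⁻² M and s small, take [OH⁻] ≈ 7.69×10⁻² M and [La³⁺] = s.
Ksp = [La³⁺][OH⁻]^3 = s(7.69×10⁻²)^3
s = 2.31×10⁻¹⁹ / (7.69×10⁻²)^3 = 5.08×10⁻¹⁶
s = 5.08×10⁻¹⁶ M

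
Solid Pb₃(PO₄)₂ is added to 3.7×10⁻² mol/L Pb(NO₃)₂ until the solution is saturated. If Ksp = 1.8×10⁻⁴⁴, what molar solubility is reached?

Pb₃(PO₄)₂(s) ⇌ 3 Pb²⁺(aq) + 2 PO₄³⁻(aq)
With Pb²⁺ already at 3.7×10⁻² mol/L and s small, take [Pb²⁺] ≈ 3.7×10⁻² mol/L and [PO₄³⁻] = 2s.
Ksp = [Pb²⁺]^3[PO₄³⁻]^2 = (3.7×10⁻²)^3(2s)^2
(2s)^2 = 1.8×10⁻⁴⁴ / (3.7×10⁻²)^3 = 3.6×10⁻⁴⁰
s = 9.4×10⁻²¹ mol/L

9.4×10⁻²¹ M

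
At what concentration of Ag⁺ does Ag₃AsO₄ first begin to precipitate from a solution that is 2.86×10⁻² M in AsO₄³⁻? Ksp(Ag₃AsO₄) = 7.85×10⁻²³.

1.40×10⁻⁷ M

The threshold for precipitation is Q = Ksp.
Ag₃AsO₄(s) ⇌ 3 Ag⁺(aq) + AsO₄³⁻(aq)
Ksp = [Ag⁺]^3[AsO₄³⁻] = [Ag⁺]^3(2.86×10⁻²)
[Ag⁺]^3 = 7.85×10⁻²³ / (2.86×10⁻²) = 2.74×10⁻²¹
[Ag⁺] = 1.40×10⁻⁷ M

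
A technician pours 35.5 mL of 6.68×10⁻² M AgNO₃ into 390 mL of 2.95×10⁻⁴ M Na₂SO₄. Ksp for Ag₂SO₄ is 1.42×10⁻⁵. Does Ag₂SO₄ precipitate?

No

The combined volume is 425.5 mL.
[Ag⁺] = (6.68×10⁻²)(35.5)/425.5 = 5.57×10⁻³ M
[SO₄²⁻] = (2.95×10⁻⁴)(390)/425.5 = 2.70×10⁻⁴ M
Q = [Ag⁺]^2[SO₄²⁻] = 8.40×10⁻⁹
Since Q (8.40×10⁻⁹) is less than Ksp (1.42×10⁻⁵), no Ag₂SO₄ precipitates.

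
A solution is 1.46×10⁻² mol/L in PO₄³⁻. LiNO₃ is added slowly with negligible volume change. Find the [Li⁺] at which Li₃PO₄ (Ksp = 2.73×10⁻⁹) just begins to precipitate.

5.72×10⁻³ M

The threshold for precipitation is Q = Ksp.
Li₃PO₄(s) ⇌ 3 Li⁺(aq) + PO₄³⁻(aq)
Ksp = [Li⁺]^3[PO₄³⁻] = [Li⁺]^3(1.46×10⁻²)
[Li⁺]^3 = 2.73×10⁻⁹ / (1.46×10⁻²) = 1.87×10⁻⁷
[Li⁺] = 5.72×10⁻³ mol/L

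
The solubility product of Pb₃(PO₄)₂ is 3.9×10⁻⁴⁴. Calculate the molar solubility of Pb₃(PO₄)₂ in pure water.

8.2×10⁻¹⁰ M

Pb₃(PO₄)₂(s) ⇌ 3 Pb²⁺(aq) + 2 PO₄³⁻(aq)
With molar solubility s: [Pb²⁺] = 3s, [PO₄³⁻] = 2s.
Ksp = [Pb²⁺]^3[PO₄³⁻]^2 = (3s)^3 · (2s)^2 = 108s^5
108s^5 = 3.9×10⁻⁴⁴  ⇒  s^5 = 3.6×10⁻⁴⁶
s = (3.6×10⁻⁴⁶)^(1/5) = 8.2×10⁻¹⁰ mol L⁻¹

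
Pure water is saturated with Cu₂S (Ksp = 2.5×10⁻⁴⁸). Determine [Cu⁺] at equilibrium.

Cu₂S(s) ⇌ 2 Cu⁺(aq) + S²⁻(aq)
For each mole of Cu₂S that dissolves per liter, [Cu⁺] = 2s and [S²⁻] = s; let s denote this solubility.
Ksp = [Cu⁺]^2[S²⁻] = (2s)^2 · s = 4s^3 = 2.5×10⁻⁴⁸
s = 8.5×10⁻¹⁷ mol L⁻¹
[Cu⁺] = 2s = 1.7×10⁻¹⁶ mol L⁻¹

1.7×10⁻¹⁶ M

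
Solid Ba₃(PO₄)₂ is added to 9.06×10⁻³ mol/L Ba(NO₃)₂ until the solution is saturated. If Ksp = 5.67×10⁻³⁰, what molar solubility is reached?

Ba₃(PO₄)₂(s) ⇌ 3 Ba²⁺(aq) + 2 PO₄³⁻(aq)
The solution already contains Ba²⁺ at 9.06×10⁻³ mol/L. Let s be the molar solubility of Ba₃(PO₄)₂.
[Ba²⁺] ≈ 9.06×10⁻³ mol/L (common ion dominates); [PO₄³⁻] = 2s.
Ksp = [Ba²⁺]^3[PO₄³⁻]^2 = (9.06×10⁻³)^3(2s)^2
(2s)^2 = 5.67×10⁻³⁰ / (9.06×10⁻³)^3 = 7.62×10⁻²⁴
s = 1.38×10⁻¹² mol/L

1.38×10⁻¹² M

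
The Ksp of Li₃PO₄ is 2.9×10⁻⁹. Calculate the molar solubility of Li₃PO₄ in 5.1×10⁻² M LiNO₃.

Li₃PO₄(s) ⇌ 3 Li⁺(aq) + PO₄³⁻(aq)
With Li⁺ already at 5.1×10⁻² M and s small, take [Li⁺] ≈ 5.1×10⁻² M and [PO₄³⁻] = s.
Ksp = [Li⁺]^3[PO₄³⁻] = (5.1×10⁻²)^3s
s = 2.9×10⁻⁹ / (5.1×10⁻²)^3 = 2.2×10⁻⁵
s = 2.2×10⁻⁵ M

2.2×10⁻⁵ M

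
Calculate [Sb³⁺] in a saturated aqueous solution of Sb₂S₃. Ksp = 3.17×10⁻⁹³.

Sb₂S₃(s) ⇌ 2 Sb³⁺(aq) + 3 S²⁻(aq)
Let s be the molar solubility. Then [Sb³⁺] = 2s and [S²⁻] = 3s.
Ksp = [Sb³⁺]^2[S²⁻]^3 = (2s)^2 · (3s)^3 = 108s^5 = 3.17×10⁻⁹³
s = 1.24×10⁻¹⁹ M
[Sb³⁺] = 2s = 2.48×10⁻¹⁹ M

2.48×10⁻¹⁹ M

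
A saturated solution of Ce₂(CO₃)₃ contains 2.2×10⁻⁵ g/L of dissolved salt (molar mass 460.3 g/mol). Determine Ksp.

Convert to molarity: s = 2.2×10⁻⁵ / 460.3 = 4.779×10⁻⁸ mol/L
Ce₂(CO₃)₃(s) ⇌ 2 Ce³⁺(aq) + 3 CO₃²⁻(aq)
Let s be the molar solubility. Then [Ce³⁺] = 2s and [CO₃²⁻] = 3s.
Ksp = [Ce³⁺]^2[CO₃²⁻]^3 = (2s)^2 · (3s)^3 = 108s^5
Ksp = 108 × (4.779×10⁻⁸)^5 = 2.7×10⁻³⁵

Ksp = 2.7×10⁻³⁵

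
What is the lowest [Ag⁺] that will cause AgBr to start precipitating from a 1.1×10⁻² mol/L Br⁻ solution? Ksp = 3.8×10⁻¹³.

3.5×10⁻¹¹ M

Each salt precipitates once Q = Ksp for that salt.
AgBr(s) ⇌ Ag⁺(aq) + Br⁻(aq)
Ksp = [Ag⁺][Br⁻] = [Ag⁺](1.1×10⁻²)
[Ag⁺] = 3.8×10⁻¹³ / (1.1×10⁻²) = 3.5×10⁻¹¹
[Ag⁺] = 3.5×10⁻¹¹ mol/L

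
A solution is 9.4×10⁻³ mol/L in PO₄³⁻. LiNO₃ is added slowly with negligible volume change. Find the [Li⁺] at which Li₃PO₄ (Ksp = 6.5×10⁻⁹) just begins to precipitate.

8.8×10⁻³ M

Precipitation of each salt begins when its ion product equals Ksp.
Li₃PO₄(s) ⇌ 3 Li⁺(aq) + PO₄³⁻(aq)
Ksp = [Li⁺]^3[PO₄³⁻] = [Li⁺]^3(9.4×10⁻³)
[Li⁺]^3 = 6.5×10⁻⁹ / (9.4×10⁻³) = 6.9×10⁻⁷
[Li⁺] = 8.8×10⁻³ mol/L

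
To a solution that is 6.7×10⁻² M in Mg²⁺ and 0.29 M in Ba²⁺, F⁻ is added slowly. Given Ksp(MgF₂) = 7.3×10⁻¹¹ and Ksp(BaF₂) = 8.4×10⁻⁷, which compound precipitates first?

The threshold for precipitation is Q = Ksp.
For MgF₂: [F⁻] = (Ksp/[Mg²⁺])^(1/2) = 3.3×10⁻⁵ M
For BaF₂: [F⁻] = (Ksp/[Ba²⁺])^(1/2) = 1.7×10⁻³ M
MgF₂ requires the lower [F⁻], so it precipitates first.

MgF₂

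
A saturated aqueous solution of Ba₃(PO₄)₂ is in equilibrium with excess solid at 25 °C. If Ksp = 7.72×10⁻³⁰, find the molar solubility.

Ba₃(PO₄)₂(s) ⇌ 3 Ba²⁺(aq) + 2 PO₄³⁻(aq)
If s mol/L of Ba₃(PO₄)₂ dissolves, [Ba²⁺] = 3s and [PO₄³⁻] = 2s.
Ksp = [Ba²⁺]^3[PO₄³⁻]^2 = (3s)^3 · (2s)^2 = 108s^5
108s^5 = 7.72×10⁻³⁰  ⇒  s^5 = 7.15×10⁻³²
s = (7.15×10⁻³²)^(1/5) = 5.90×10⁻⁷ M

5.90×10⁻⁷ M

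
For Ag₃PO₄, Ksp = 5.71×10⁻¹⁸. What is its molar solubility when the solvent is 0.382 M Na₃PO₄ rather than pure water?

8.21×10⁻⁷ M

Ag₃PO₄(s) ⇌ 3 Ag⁺(aq) + PO₄³⁻(aq)
With PO₄³⁻ already at 0.382 M and s small, take [PO₄³⁻] ≈ 0.382 M and [Ag⁺] = 3s.
Ksp = [Ag⁺]^3[PO₄³⁻] = (3s)^3(0.382)
(3s)^3 = 5.71×10⁻¹⁸ / (0.382) = 1.49×10⁻¹⁷
s = 8.21×10⁻⁷ M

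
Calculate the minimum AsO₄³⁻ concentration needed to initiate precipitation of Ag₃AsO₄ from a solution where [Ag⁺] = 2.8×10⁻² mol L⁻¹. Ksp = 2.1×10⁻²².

9.6×10⁻¹⁸ M

A salt starts to precipitate once the ion product Q reaches its Ksp.
Ag₃AsO₄(s) ⇌ 3 Ag⁺(aq) + AsO₄³⁻(aq)
Ksp = [Ag⁺]^3[AsO₄³⁻] = [AsO₄³⁻](2.8×10⁻²)^3
[AsO₄³⁻] = 2.1×10⁻²² / (2.8×10⁻²)^3 = 9.6×10⁻¹⁸
[AsO₄³⁻] = 9.6×10⁻¹⁸ mol L⁻¹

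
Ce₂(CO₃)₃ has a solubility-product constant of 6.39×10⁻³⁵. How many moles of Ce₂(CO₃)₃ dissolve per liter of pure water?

Ce₂(CO₃)₃(s) ⇌ 2 Ce³⁺(aq) + 3 CO₃²⁻(aq)
With molar solubility s: [Ce³⁺] = 2s, [CO₃²⁻] = 3s.
Ksp = [Ce³⁺]^2[CO₃²⁻]^3 = (2s)^2 · (3s)^3 = 108s^5
108s^5 = 6.39×10⁻³⁵  ⇒  s^5 = 5.92×10⁻³⁷
s = (5.92×10⁻³⁷)^(1/5) = 5.68×10⁻⁸ M

5.68×10⁻⁸ M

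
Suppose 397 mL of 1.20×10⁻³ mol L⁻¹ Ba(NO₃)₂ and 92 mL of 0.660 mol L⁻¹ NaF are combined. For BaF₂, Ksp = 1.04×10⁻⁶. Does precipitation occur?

Yes

After mixing, V = 397 mL + 92 mL = 489 mL.
[Ba²⁺] = (1.20×10⁻³)(397)/489 = 9.74×10⁻⁴ mol L⁻¹
[F⁻] = (0.660)(92)/489 = 0.124 mol L⁻¹
Q = [Ba²⁺][F⁻]^2 = 1.50×10⁻⁵
Because Q > Ksp (1.50×10⁻⁵ vs 1.04×10⁻⁶), a precipitate of BaF₂ forms.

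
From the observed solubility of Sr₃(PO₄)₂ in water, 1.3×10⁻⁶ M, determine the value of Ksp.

Ksp = 4.0×10⁻²⁸

Sr₃(PO₄)₂(s) ⇌ 3 Sr²⁺(aq) + 2 PO₄³⁻(aq)
If s mol/L of Sr₃(PO₄)₂ dissolves, [Sr²⁺] = 3s and [PO₄³⁻] = 2s.
Ksp = [Sr²⁺]^3[PO₄³⁻]^2 = (3s)^3 · (2s)^2 = 108s^5
Ksp = 108 × (1.3×10⁻⁶)^5 = 4.0×10⁻²⁸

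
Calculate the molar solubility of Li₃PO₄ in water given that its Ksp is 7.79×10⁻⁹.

4.12×10⁻³ M

Li₃PO₄(s) ⇌ 3 Li⁺(aq) + PO₄³⁻(aq)
For each mole of Li₃PO₄ that dissolves per liter, [Li⁺] = 3s and [PO₄³⁻] = s; let s denote this solubility.
Ksp = [Li⁺]^3[PO₄³⁻] = (3s)^3 · s = 27s^4
27s^4 = 7.79×10⁻⁹  ⇒  s^4 = 2.89×10⁻¹⁰
Taking the 4th root, s = 4.12×10⁻³ mol/L.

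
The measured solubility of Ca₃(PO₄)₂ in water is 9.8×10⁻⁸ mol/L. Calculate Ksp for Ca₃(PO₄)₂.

Ksp = 9.8×10⁻³⁴

Ca₃(PO₄)₂(s) ⇌ 3 Ca²⁺(aq) + 2 PO₄³⁻(aq)
For each mole of Ca₃(PO₄)₂ that dissolves per liter, [Ca²⁺] = 3s and [PO₄³⁻] = 2s; let s denote this solubility.
Ksp = [Ca²⁺]^3[PO₄³⁻]^2 = (3s)^3 · (2s)^2 = 108s^5
Ksp = 108 × (9.8×10⁻⁸)^5 = 9.8×10⁻³⁴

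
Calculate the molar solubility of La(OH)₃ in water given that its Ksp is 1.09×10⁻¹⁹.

7.97×10⁻⁶ M

La(OH)₃(s) ⇌ La³⁺(aq) + 3 OH⁻(aq)
Call the molar solubility s, so that [La³⁺] = s and [OH⁻] = 3s.
Ksp = [La³⁺][OH⁻]^3 = s · (3s)^3 = 27s^4
27s^4 = 1.09×10⁻¹⁹  ⇒  s^4 = 4.04×10⁻²¹
s = 7.97×10⁻⁶ mol L⁻¹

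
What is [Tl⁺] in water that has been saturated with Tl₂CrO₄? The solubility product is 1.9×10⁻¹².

1.6×10⁻⁴ M

Tl₂CrO₄(s) ⇌ 2 Tl⁺(aq) + CrO₄²⁻(aq)
With molar solubility s: [Tl⁺] = 2s, [CrO₄²⁻] = s.
Ksp = [Tl⁺]^2[CrO₄²⁻] = (2s)^2 · s = 4s^3 = 1.9×10⁻¹²
s = 7.8×10⁻⁵ M
[Tl⁺] = 2s = 1.6×10⁻⁴ M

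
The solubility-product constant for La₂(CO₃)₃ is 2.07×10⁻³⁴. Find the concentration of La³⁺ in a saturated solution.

1.44×10⁻⁷ M

La₂(CO₃)₃(s) ⇌ 2 La³⁺(aq) + 3 CO₃²⁻(aq)
Call the molar solubility s, so that [La³⁺] = 2s and [CO₃²⁻] = 3s.
Ksp = [La³⁺]^2[CO₃²⁻]^3 = (2s)^2 · (3s)^3 = 108s^5 = 2.07×10⁻³⁴
s = 7.19×10⁻⁸ mol L⁻¹
[La³⁺] = 2s = 1.44×10⁻⁷ mol L⁻¹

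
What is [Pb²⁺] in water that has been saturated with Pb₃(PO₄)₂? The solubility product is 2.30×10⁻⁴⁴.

2.20×10⁻⁹ M

Pb₃(PO₄)₂(s) ⇌ 3 Pb²⁺(aq) + 2 PO₄³⁻(aq)
Let s be the molar solubility. Then [Pb²⁺] = 3s and [PO₄³⁻] = 2s.
Ksp = [Pb²⁺]^3[PO₄³⁻]^2 = (3s)^3 · (2s)^2 = 108s^5 = 2.30×10⁻⁴⁴
s = 7.34×10⁻¹⁰ mol L⁻¹
[Pb²⁺] = 3s = 2.20×10⁻⁹ mol L⁻¹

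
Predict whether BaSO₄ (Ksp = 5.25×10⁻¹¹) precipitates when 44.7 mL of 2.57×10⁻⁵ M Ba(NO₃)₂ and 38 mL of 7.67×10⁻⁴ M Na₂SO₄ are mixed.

Yes

Total volume after mixing = 44.7 + 38 = 82.7 mL.
[Ba²⁺] = (2.57×10⁻⁵)(44.7)/82.7 = 1.39×10⁻⁵ M
[SO₄²⁻] = (7.67×10⁻⁴)(38)/82.7 = 3.52×10⁻⁴ M
Q = [Ba²⁺][SO₄²⁻] = 4.90×10⁻⁹
Q = 4.90×10⁻⁹ > Ksp = 5.25×10⁻¹¹, so the solution is supersaturated and BaSO₄ precipitates.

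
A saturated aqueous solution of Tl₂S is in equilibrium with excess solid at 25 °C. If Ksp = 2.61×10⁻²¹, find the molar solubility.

8.67×10⁻⁸ M

Tl₂S(s) ⇌ 2 Tl⁺(aq) + S²⁻(aq)
With molar solubility s: [Tl⁺] = 2s, [S²⁻] = s.
Ksp = [Tl⁺]^2[S²⁻] = (2s)^2 · s = 4s^3
4s^3 = 2.61×10⁻²¹  ⇒  s^3 = 6.53×10⁻²²
s = 8.67×10⁻⁸ M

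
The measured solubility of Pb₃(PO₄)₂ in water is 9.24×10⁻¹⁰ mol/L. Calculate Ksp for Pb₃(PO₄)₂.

Pb₃(PO₄)₂(s) ⇌ 3 Pb²⁺(aq) + 2 PO₄³⁻(aq)
If s mol/L of Pb₃(PO₄)₂ dissolves, [Pb²⁺] = 3s and [PO₄³⁻] = 2s.
Ksp = [Pb²⁺]^3[PO₄³⁻]^2 = (3s)^3 · (2s)^2 = 108s^5
Ksp = 108 × (9.24×10⁻¹⁰)^5 = 7.27×10⁻⁴⁴

Ksp = 7.27×10⁻⁴⁴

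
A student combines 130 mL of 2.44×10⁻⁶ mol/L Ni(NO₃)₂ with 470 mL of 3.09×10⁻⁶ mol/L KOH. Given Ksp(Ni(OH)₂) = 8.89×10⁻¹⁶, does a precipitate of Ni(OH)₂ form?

The combined volume is 600 mL.
[Ni²⁺] = (2.44×10⁻⁶)(130)/600 = 5.29×10⁻⁷ mol/L
[OH⁻] = (3.09×10⁻⁶)(470)/600 = 2.42×10⁻⁶ mol/L
Q = [Ni²⁺][OH⁻]^2 = 3.10×10⁻¹⁸
Q < Ksp (3.10×10⁻¹⁸ vs 8.89×10⁻¹⁶); the solution remains unsaturated and no precipitate forms.

No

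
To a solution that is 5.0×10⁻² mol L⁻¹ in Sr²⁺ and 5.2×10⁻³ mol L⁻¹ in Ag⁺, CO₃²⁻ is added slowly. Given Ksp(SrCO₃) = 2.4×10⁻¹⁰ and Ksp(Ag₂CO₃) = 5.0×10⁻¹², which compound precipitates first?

SrCO₃

Each salt precipitates once Q = Ksp for that salt.
For SrCO₃: [CO₃²⁻] = (Ksp/[Sr²⁺]) = 4.8×10⁻⁹ mol L⁻¹
For Ag₂CO₃: [CO₃²⁻] = (Ksp/[Ag⁺]^2) = 1.8×10⁻⁷ mol L⁻¹
Since SrCO₃ needs less CO₃²⁻ to reach saturation, it precipitates first.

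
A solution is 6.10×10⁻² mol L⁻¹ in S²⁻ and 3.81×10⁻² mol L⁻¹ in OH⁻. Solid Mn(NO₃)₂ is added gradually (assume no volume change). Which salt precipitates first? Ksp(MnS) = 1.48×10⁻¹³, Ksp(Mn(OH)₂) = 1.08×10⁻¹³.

Precipitation begins when Q = Ksp.
For MnS: [Mn²⁺] = (Ksp/[S²⁻]) = 2.43×10⁻¹² mol L⁻¹
For Mn(OH)₂: [Mn²⁺] = (Ksp/[OH⁻]^2) = 7.44×10⁻¹¹ mol L⁻¹
Since MnS needs less Mn²⁺ to reach saturation, it precipitates first.

MnS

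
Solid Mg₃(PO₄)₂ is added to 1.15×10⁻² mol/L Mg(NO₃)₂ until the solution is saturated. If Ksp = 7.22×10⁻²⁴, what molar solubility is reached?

1.09×10⁻⁹ M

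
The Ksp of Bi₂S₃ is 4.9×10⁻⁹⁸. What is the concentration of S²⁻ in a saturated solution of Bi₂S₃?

4.1×10⁻²⁰ M

Bi₂S₃(s) ⇌ 2 Bi³⁺(aq) + 3 S²⁻(aq)
If s mol/L of Bi₂S₃ dissolves, [Bi³⁺] = 2s and [S²⁻] = 3s.
Ksp = [Bi³⁺]^2[S²⁻]^3 = (2s)^2 · (3s)^3 = 108s^5 = 4.9×10⁻⁹⁸
s = 1.4×10⁻²⁰ mol/L
[S²⁻] = 3s = 4.1×10⁻²⁰ mol/L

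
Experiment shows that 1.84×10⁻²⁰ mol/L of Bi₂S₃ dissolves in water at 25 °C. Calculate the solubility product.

Ksp = 2.28×10⁻⁹⁷

Bi₂S₃(s) ⇌ 2 Bi³⁺(aq) + 3 S²⁻(aq)
Let s be the molar solubility. Then [Bi³⁺] = 2s and [S²⁻] = 3s.
Ksp = [Bi³⁺]^2[S²⁻]^3 = (2s)^2 · (3s)^3 = 108s^5
Ksp = 108 × (1.84×10⁻²⁰)^5 = 2.28×10⁻⁹⁷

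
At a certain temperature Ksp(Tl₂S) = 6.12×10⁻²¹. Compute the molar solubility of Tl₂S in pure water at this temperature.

1.15×10⁻⁷ M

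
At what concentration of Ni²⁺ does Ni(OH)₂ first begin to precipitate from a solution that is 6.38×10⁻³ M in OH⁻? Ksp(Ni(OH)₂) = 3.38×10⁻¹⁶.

8.30×10⁻¹² M

A salt starts to precipitate once the ion product Q reaches its Ksp.
Ni(OH)₂(s) ⇌ Ni²⁺(aq) + 2 OH⁻(aq)
Ksp = [Ni²⁺][OH⁻]^2 = [Ni²⁺](6.38×10⁻³)^2
[Ni²⁺] = 3.38×10⁻¹⁶ / (6.38×10⁻³)^2 = 8.30×10⁻¹²
[Ni²⁺] = 8.30×10⁻¹² M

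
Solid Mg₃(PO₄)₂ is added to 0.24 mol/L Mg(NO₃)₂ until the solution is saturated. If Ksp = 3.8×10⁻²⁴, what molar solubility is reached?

8.3×10⁻¹² M

Mg₃(PO₄)₂(s) ⇌ 3 Mg²⁺(aq) + 2 PO₄³⁻(aq)
With Mg²⁺ already at 0.24 mol/L and s small, take [Mg²⁺] ≈ 0.24 mol/L and [PO₄³⁻] = 2s.
Ksp = [Mg²⁺]^3[PO₄³⁻]^2 = (0.24)^3(2s)^2
(2s)^2 = 3.8×10⁻²⁴ / (0.24)^3 = 2.7×10⁻²²
s = 8.3×10⁻¹² mol/L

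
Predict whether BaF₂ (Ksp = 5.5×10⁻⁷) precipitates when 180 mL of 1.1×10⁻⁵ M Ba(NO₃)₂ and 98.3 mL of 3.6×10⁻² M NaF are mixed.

No

The combined volume is 278.3 mL.
[Ba²⁺] = (1.1×10⁻⁵)(180)/278.3 = 7.1×10⁻⁶ M
[F⁻] = (3.6×10⁻²)(98.3)/278.3 = 1.3×10⁻² M
Q = [Ba²⁺][F⁻]^2 = 1.2×10⁻⁹
Q = 1.2×10⁻⁹ < Ksp = 5.5×10⁻⁷, so the solution is unsaturated and no precipitate forms.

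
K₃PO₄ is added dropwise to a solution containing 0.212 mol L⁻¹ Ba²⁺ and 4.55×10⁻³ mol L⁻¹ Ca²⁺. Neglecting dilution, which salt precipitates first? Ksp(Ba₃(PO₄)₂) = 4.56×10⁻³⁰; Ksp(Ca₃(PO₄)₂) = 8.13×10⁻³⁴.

Ba₃(PO₄)₂

The threshold for precipitation is Q = Ksp.
For Ba₃(PO₄)₂: [PO₄³⁻] = (Ksp/[Ba²⁺]^3)^(1/2) = 2.19×10⁻¹⁴ mol L⁻¹
For Ca₃(PO₄)₂: [PO₄³⁻] = (Ksp/[Ca²⁺]^3)^(1/2) = 9.29×10⁻¹⁴ mol L⁻¹
Since Ba₃(PO₄)₂ needs less PO₄³⁻ to reach saturation, it precipitates first.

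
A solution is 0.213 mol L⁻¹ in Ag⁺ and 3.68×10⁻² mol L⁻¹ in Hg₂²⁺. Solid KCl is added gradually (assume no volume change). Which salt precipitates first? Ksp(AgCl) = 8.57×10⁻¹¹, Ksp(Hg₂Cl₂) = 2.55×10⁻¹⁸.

AgCl

Precipitation begins when Q = Ksp.
For AgCl: [Cl⁻] = (Ksp/[Ag⁺]) = 4.02×10⁻¹⁰ mol L⁻¹
For Hg₂Cl₂: [Cl⁻] = (Ksp/[Hg₂²⁺])^(1/2) = 8.32×10⁻⁹ mol L⁻¹
The smaller threshold [Cl⁻] is reached first, so AgCl precipitates first.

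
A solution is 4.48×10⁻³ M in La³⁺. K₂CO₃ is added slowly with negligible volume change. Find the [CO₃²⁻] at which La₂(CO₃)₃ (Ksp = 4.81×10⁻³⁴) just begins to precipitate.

2.88×10⁻¹⁰ M

A salt starts to precipitate once the ion product Q reaches its Ksp.
La₂(CO₃)₃(s) ⇌ 2 La³⁺(aq) + 3 CO₃²⁻(aq)
Ksp = [La³⁺]^2[CO₃²⁻]^3 = [CO₃²⁻]^3(4.48×10⁻³)^2
[CO₃²⁻]^3 = 4.81×10⁻³⁴ / (4.48×10⁻³)^2 = 2.40×10⁻²⁹
[CO₃²⁻] = 2.88×10⁻¹⁰ M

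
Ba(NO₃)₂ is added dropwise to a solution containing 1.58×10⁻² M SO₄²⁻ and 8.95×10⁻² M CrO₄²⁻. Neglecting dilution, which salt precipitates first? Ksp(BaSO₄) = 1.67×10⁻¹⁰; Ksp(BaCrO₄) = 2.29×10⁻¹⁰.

A salt starts to precipitate once the ion product Q reaches its Ksp.
For BaSO₄: [Ba²⁺] = (Ksp/[SO₄²⁻]) = 1.06×10⁻⁸ M
For BaCrO₄: [Ba²⁺] = (Ksp/[CrO₄²⁻]) = 2.56×10⁻⁹ M
The smaller threshold [Ba²⁺] is reached first, so BaCrO₄ precipitates first.

BaCrO₄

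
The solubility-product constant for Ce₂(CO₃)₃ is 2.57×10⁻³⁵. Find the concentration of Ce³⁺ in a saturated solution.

Ce₂(CO₃)₃(s) ⇌ 2 Ce³⁺(aq) + 3 CO₃²⁻(aq)
If s mol/L of Ce₂(CO₃)₃ dissolves, [Ce³⁺] = 2s and [CO₃²⁻] = 3s.
Ksp = [Ce³⁺]^2[CO₃²⁻]^3 = (2s)^2 · (3s)^3 = 108s^5 = 2.57×10⁻³⁵
s = 4.73×10⁻⁸ M
[Ce³⁺] = 2s = 9.47×10⁻⁸ M

9.47×10⁻⁸ M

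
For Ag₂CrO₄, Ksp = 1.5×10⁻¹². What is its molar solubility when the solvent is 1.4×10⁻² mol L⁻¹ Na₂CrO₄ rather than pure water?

5.2×10⁻⁶ M

Ag₂CrO₄(s) ⇌ 2 Ag⁺(aq) + CrO₄²⁻(aq)
Let s be the solubility of Ag₂CrO₄ here. The common ion gives [CrO₄²⁻] ≈ 1.4×10⁻² mol L⁻¹, and [Ag⁺] = 2s.
Ksp = [Ag⁺]^2[CrO₄²⁻] = (2s)^2(1.4×10⁻²)
(2s)^2 = 1.5×10⁻¹² / (1.4×10⁻²) = 1.1×10⁻¹⁰
s = 5.2×10⁻⁶ mol L⁻¹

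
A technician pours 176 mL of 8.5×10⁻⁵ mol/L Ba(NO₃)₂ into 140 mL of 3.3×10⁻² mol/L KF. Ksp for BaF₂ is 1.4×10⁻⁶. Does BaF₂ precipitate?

Total volume after mixing = 176 + 140 = 316 mL.
[Ba²⁺] = (8.5×10⁻⁵)(176)/316 = 4.7×10⁻⁵ mol/L
[F⁻] = (3.3×10⁻²)(140)/316 = 1.5×10⁻² mol/L
Q = [Ba²⁺][F⁻]^2 = 1.0×10⁻⁸
Q < Ksp (1.0×10⁻⁸ vs 1.4×10⁻⁶); the solution remains unsaturated and no precipitate forms.

No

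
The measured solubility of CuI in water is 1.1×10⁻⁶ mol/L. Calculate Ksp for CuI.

Ksp = 1.2×10⁻¹²

CuI(s) ⇌ Cu⁺(aq) + I⁻(aq)
Call the molar solubility s, so that [Cu⁺] = s and [I⁻] = s.
Ksp = [Cu⁺][I⁻] = s · s = s^2
Ksp = (1.1×10⁻⁶)^2 = 1.2×10⁻¹²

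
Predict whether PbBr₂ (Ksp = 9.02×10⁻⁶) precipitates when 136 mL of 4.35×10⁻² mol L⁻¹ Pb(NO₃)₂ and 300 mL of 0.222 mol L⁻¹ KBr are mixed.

Total volume after mixing = 136 + 300 = 436 mL.
[Pb²⁺] = (4.35×10⁻²)(136)/436 = 1.36×10⁻² mol L⁻¹
[Br⁻] = (0.222)(300)/436 = 0.153 mol L⁻¹
Q = [Pb²⁺][Br⁻]^2 = 3.17×10⁻⁴
Because Q > Ksp (3.17×10⁻⁴ vs 9.02×10⁻⁶), a precipitate of PbBr₂ forms.

Yes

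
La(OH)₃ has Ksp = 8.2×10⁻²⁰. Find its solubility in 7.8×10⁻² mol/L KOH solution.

1.7×10⁻¹⁶ M

La(OH)₃(s) ⇌ La³⁺(aq) + 3 OH⁻(aq)
The solution already contains OH⁻ at 7.8×10⁻² mol/L. Let s be the molar solubility of La(OH)₃.
[OH⁻] ≈ 7.8×10⁻² mol/L (common ion dominates); [La³⁺] = s.
Ksp = [La³⁺][OH⁻]^3 = s(7.8×10⁻²)^3
s = 8.2×10⁻²⁰ / (7.8×10⁻²)^3 = 1.7×10⁻¹⁶
s = 1.7×10⁻¹⁶ mol/L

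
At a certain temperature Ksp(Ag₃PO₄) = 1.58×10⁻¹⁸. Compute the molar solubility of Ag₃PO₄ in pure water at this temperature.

Ag₃PO₄(s) ⇌ 3 Ag⁺(aq) + PO₄³⁻(aq)
Let s be the molar solubility. Then [Ag⁺] = 3s and [PO₄³⁻] = s.
Ksp = [Ag⁺]^3[PO₄³⁻] = (3s)^3 · s = 27s^4
27s^4 = 1.58×10⁻¹⁸  ⇒  s^4 = 5.85×10⁻²⁰
s = 1.56×10⁻⁵ M

1.56×10⁻⁵ M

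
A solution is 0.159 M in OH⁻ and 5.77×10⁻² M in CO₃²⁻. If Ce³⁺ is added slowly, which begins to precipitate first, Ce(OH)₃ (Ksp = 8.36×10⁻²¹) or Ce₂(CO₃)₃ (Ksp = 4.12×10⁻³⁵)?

Precipitation begins when Q = Ksp.
For Ce(OH)₃: [Ce³⁺] = (Ksp/[OH⁻]^3) = 2.08×10⁻¹⁸ M
For Ce₂(CO₃)₃: [Ce³⁺] = (Ksp/[CO₃²⁻]^3)^(1/2) = 4.63×10⁻¹⁶ M
The smaller threshold [Ce³⁺] is reached first, so Ce(OH)₃ precipitates first.

Ce(OH)₃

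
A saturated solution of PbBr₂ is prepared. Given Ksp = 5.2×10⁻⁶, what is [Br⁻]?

2.2×10⁻² M

PbBr₂(s) ⇌ Pb²⁺(aq) + 2 Br⁻(aq)
Call the molar solubility s, so that [Pb²⁺] = s and [Br⁻] = 2s.
Ksp = [Pb²⁺][Br⁻]^2 = s · (2s)^2 = 4s^3 = 5.2×10⁻⁶
s = 1.1×10⁻² M
[Br⁻] = 2s = 2.2×10⁻² M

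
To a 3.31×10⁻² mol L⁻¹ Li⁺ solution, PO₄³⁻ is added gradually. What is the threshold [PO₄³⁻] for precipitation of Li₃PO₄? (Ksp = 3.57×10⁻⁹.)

9.84×10⁻⁵ M

Precipitation of each salt begins when its ion product equals Ksp.
Li₃PO₄(s) ⇌ 3 Li⁺(aq) + PO₄³⁻(aq)
Ksp = [Li⁺]^3[PO₄³⁻] = [PO₄³⁻](3.31×10⁻²)^3
[PO₄³⁻] = 3.57×10⁻⁹ / (3.31×10⁻²)^3 = 9.84×10⁻⁵
[PO₄³⁻] = 9.84×10⁻⁵ mol L⁻¹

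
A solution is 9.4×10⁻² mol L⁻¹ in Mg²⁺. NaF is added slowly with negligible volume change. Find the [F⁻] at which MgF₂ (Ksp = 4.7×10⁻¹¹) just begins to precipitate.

Precipitation begins when Q = Ksp.
MgF₂(s) ⇌ Mg²⁺(aq) + 2 F⁻(aq)
Ksp = [Mg²⁺][F⁻]^2 = [F⁻]^2(9.4×10⁻²)
[F⁻]^2 = 4.7×10⁻¹¹ / (9.4×10⁻²) = 5.0×10⁻¹⁰
[F⁻] = 2.2×10⁻⁵ mol L⁻¹

2.2×10⁻⁵ M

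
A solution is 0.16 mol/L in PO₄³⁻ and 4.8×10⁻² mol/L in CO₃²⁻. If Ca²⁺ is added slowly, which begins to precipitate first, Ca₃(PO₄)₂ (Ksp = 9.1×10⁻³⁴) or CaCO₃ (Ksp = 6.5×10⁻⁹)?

Precipitation of each salt begins when its ion product equals Ksp.
For Ca₃(PO₄)₂: [Ca²⁺] = (Ksp/[PO₄³⁻]^2)^(1/3) = 3.3×10⁻¹¹ mol/L
For CaCO₃: [Ca²⁺] = (Ksp/[CO₃²⁻]) = 1.4×10⁻⁷ mol/L
The smaller threshold [Ca²⁺] is reached first, so Ca₃(PO₄)₂ precipitates first.

Ca₃(PO₄)₂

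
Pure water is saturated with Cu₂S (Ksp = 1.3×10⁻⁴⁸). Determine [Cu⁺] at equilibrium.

Cu₂S(s) ⇌ 2 Cu⁺(aq) + S²⁻(aq)
With molar solubility s: [Cu⁺] = 2s, [S²⁻] = s.
Ksp = [Cu⁺]^2[S²⁻] = (2s)^2 · s = 4s^3 = 1.3×10⁻⁴⁸
s = 6.9×10⁻¹⁷ mol/L
[Cu⁺] = 2s = 1.4×10⁻¹⁶ mol/L

1.4×10⁻¹⁶ M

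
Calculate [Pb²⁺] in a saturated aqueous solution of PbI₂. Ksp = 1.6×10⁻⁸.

PbI₂(s) ⇌ Pb²⁺(aq) + 2 I⁻(aq)
For each mole of PbI₂ that dissolves per liter, [Pb²⁺] = s and [I⁻] = 2s; let s denote this solubility.
Ksp = [Pb²⁺][I⁻]^2 = s · (2s)^2 = 4s^3 = 1.6×10⁻⁸
s = 1.6×10⁻³ mol/L
[Pb²⁺] = s = 1.6×10⁻³ mol/L

1.6×10⁻³ M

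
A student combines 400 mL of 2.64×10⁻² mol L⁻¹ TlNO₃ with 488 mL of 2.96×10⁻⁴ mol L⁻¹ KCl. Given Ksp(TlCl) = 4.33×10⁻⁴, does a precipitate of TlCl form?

After mixing, V = 400 mL + 488 mL = 888 mL.
[Tl⁺] = (2.64×10⁻²)(400)/888 = 1.19×10⁻² mol L⁻¹
[Cl⁻] = (2.96×10⁻⁴)(488)/888 = 1.63×10⁻⁴ mol L⁻¹
Q = [Tl⁺][Cl⁻] = 1.93×10⁻⁶
Since Q (1.93×10⁻⁶) is less than Ksp (4.33×10⁻⁴), no TlCl precipitates.

No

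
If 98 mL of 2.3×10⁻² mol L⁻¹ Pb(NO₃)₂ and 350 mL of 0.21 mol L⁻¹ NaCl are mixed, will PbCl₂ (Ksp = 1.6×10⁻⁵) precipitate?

Yes

Total volume after mixing = 98 + 350 = 448 mL.
[Pb²⁺] = (2.3×10⁻²)(98)/448 = 5.0×10⁻³ mol L⁻¹
[Cl⁻] = (0.21)(350)/448 = 0.16 mol L⁻¹
Q = [Pb²⁺][Cl⁻]^2 = 1.4×10⁻⁴
Since Q (1.4×10⁻⁴) exceeds Ksp (1.6×10⁻⁵), PbCl₂ will precipitate.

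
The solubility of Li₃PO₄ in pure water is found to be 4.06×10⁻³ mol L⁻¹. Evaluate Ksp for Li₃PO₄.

Li₃PO₄(s) ⇌ 3 Li⁺(aq) + PO₄³⁻(aq)
Let s be the molar solubility. Then [Li⁺] = 3s and [PO₄³⁻] = s.
Ksp = [Li⁺]^3[PO₄³⁻] = (3s)^3 · s = 27s^4
Ksp = 27 × (4.06×10⁻³)^4 = 7.34×10⁻⁹

Ksp = 7.34×10⁻⁹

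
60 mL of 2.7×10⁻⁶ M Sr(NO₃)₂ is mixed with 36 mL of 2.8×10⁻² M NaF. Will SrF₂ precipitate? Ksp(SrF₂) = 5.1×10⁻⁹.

Total volume after mixing = 60 + 36 = 96 mL.
[Sr²⁺] = (2.7×10⁻⁶)(60)/96 = 1.7×10⁻⁶ M
[F⁻] = (2.8×10⁻²)(36)/96 = 1.1×10⁻² M
Q = [Sr²⁺][F⁻]^2 = 1.9×10⁻¹⁰
Since Q (1.9×10⁻¹⁰) is less than Ksp (5.1×10⁻⁹), no SrF₂ precipitates.

No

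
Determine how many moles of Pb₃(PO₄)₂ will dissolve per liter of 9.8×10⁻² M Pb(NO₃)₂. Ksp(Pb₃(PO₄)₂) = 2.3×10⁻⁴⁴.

2.5×10⁻²¹ M

Pb₃(PO₄)₂(s) ⇌ 3 Pb²⁺(aq) + 2 PO₄³⁻(aq)
With Pb²⁺ already at 9.8×10⁻² M and s small, take [Pb²⁺] ≈ 9.8×10⁻² M and [PO₄³⁻] = 2s.
Ksp = [Pb²⁺]^3[PO₄³⁻]^2 = (9.8×10⁻²)^3(2s)^2
(2s)^2 = 2.3×10⁻⁴⁴ / (9.8×10⁻²)^3 = 2.4×10⁻⁴¹
s = 2.5×10⁻²¹ M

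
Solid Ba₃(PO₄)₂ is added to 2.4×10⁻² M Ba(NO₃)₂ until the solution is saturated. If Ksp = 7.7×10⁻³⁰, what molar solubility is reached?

Ba₃(PO₄)₂(s) ⇌ 3 Ba²⁺(aq) + 2 PO₄³⁻(aq)
The solution already contains Ba²⁺ at 2.4×10⁻² M. Let s be the molar solubility of Ba₃(PO₄)₂.
[Ba²⁺] ≈ 2.4×10⁻² M (common ion dominates); [PO₄³⁻] = 2s.
Ksp = [Ba²⁺]^3[PO₄³⁻]^2 = (2.4×10⁻²)^3(2s)^2
(2s)^2 = 7.7×10⁻³⁰ / (2.4×10⁻²)^3 = 5.6×10⁻²⁵
s = 3.7×10⁻¹³ M

3.7×10⁻¹³ M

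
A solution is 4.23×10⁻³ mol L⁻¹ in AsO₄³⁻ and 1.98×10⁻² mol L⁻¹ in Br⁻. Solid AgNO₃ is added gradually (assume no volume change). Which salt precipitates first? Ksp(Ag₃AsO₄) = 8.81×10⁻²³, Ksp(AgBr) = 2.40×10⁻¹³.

AgBr

Precipitation begins when Q = Ksp.
For Ag₃AsO₄: [Ag⁺] = (Ksp/[AsO₄³⁻])^(1/3) = 2.75×10⁻⁷ mol L⁻¹
For AgBr: [Ag⁺] = (Ksp/[Br⁻]) = 1.21×10⁻¹¹ mol L⁻¹
Since AgBr needs less Ag⁺ to reach saturation, it precipitates first.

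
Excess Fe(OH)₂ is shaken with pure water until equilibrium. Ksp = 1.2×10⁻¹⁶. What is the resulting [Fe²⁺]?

3.1×10⁻⁶ M

Fe(OH)₂(s) ⇌ Fe²⁺(aq) + 2 OH⁻(aq)
Let s be the molar solubility. Then [Fe²⁺] = s and [OH⁻] = 2s.
Ksp = [Fe²⁺][OH⁻]^2 = s · (2s)^2 = 4s^3 = 1.2×10⁻¹⁶
s = 3.1×10⁻⁶ M
[Fe²⁺] = s = 3.1×10⁻⁶ M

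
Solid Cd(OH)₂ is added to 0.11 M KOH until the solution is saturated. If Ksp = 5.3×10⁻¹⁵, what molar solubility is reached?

4.4×10⁻¹³ M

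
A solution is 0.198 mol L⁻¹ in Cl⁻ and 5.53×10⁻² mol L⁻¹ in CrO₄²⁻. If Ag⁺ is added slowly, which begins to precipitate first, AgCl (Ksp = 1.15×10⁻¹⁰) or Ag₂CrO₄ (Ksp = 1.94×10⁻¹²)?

Each salt precipitates once Q = Ksp for that salt.
For AgCl: [Ag⁺] = (Ksp/[Cl⁻]) = 5.81×10⁻¹⁰ mol L⁻¹
For Ag₂CrO₄: [Ag⁺] = (Ksp/[CrO₄²⁻])^(1/2) = 5.92×10⁻⁶ mol L⁻¹
AgCl requires the lower [Ag⁺], so it precipitates first.

AgCl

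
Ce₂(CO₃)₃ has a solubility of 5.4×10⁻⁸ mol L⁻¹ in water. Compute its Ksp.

Ce₂(CO₃)₃(s) ⇌ 2 Ce³⁺(aq) + 3 CO₃²⁻(aq)
If s mol/L of Ce₂(CO₃)₃ dissolves, [Ce³⁺] = 2s and [CO₃²⁻] = 3s.
Ksp = [Ce³⁺]^2[CO₃²⁻]^3 = (2s)^2 · (3s)^3 = 108s^5
Ksp = 108 × (5.4×10⁻⁸)^5 = 5.0×10⁻³⁵

Ksp = 5.0×10⁻³⁵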